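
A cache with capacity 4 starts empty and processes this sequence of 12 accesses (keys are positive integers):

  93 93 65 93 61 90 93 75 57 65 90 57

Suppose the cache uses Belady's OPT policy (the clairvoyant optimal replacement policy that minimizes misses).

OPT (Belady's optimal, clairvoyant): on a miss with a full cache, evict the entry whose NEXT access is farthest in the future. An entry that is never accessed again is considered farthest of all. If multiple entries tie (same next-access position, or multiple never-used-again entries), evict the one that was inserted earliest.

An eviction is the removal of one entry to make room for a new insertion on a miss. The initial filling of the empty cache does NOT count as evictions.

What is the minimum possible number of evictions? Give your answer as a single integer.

OPT (Belady) simulation (capacity=4):
  1. access 93: MISS. Cache: [93]
  2. access 93: HIT. Next use of 93: step 4. Cache: [93]
  3. access 65: MISS. Cache: [93 65]
  4. access 93: HIT. Next use of 93: step 7. Cache: [93 65]
  5. access 61: MISS. Cache: [93 65 61]
  6. access 90: MISS. Cache: [93 65 61 90]
  7. access 93: HIT. Next use of 93: never. Cache: [93 65 61 90]
  8. access 75: MISS, evict 93 (next use: never). Cache: [65 61 90 75]
  9. access 57: MISS, evict 61 (next use: never). Cache: [65 90 75 57]
  10. access 65: HIT. Next use of 65: never. Cache: [65 90 75 57]
  11. access 90: HIT. Next use of 90: never. Cache: [65 90 75 57]
  12. access 57: HIT. Next use of 57: never. Cache: [65 90 75 57]
Total: 6 hits, 6 misses, 2 evictions

Answer: 2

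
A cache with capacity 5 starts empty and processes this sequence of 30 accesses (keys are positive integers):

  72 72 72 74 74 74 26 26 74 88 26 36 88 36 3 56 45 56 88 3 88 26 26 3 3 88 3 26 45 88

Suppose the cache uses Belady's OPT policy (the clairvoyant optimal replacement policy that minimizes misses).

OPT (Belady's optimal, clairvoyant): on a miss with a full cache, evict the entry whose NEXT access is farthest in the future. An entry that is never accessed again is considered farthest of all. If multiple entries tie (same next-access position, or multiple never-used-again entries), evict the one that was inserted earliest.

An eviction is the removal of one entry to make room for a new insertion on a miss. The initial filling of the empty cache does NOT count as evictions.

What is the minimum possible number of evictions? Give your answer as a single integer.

Answer: 3

Derivation:
OPT (Belady) simulation (capacity=5):
  1. access 72: MISS. Cache: [72]
  2. access 72: HIT. Next use of 72: step 3. Cache: [72]
  3. access 72: HIT. Next use of 72: never. Cache: [72]
  4. access 74: MISS. Cache: [72 74]
  5. access 74: HIT. Next use of 74: step 6. Cache: [72 74]
  6. access 74: HIT. Next use of 74: step 9. Cache: [72 74]
  7. access 26: MISS. Cache: [72 74 26]
  8. access 26: HIT. Next use of 26: step 11. Cache: [72 74 26]
  9. access 74: HIT. Next use of 74: never. Cache: [72 74 26]
  10. access 88: MISS. Cache: [72 74 26 88]
  11. access 26: HIT. Next use of 26: step 22. Cache: [72 74 26 88]
  12. access 36: MISS. Cache: [72 74 26 88 36]
  13. access 88: HIT. Next use of 88: step 19. Cache: [72 74 26 88 36]
  14. access 36: HIT. Next use of 36: never. Cache: [72 74 26 88 36]
  15. access 3: MISS, evict 72 (next use: never). Cache: [74 26 88 36 3]
  16. access 56: MISS, evict 74 (next use: never). Cache: [26 88 36 3 56]
  17. access 45: MISS, evict 36 (next use: never). Cache: [26 88 3 56 45]
  18. access 56: HIT. Next use of 56: never. Cache: [26 88 3 56 45]
  19. access 88: HIT. Next use of 88: step 21. Cache: [26 88 3 56 45]
  20. access 3: HIT. Next use of 3: step 24. Cache: [26 88 3 56 45]
  21. access 88: HIT. Next use of 88: step 26. Cache: [26 88 3 56 45]
  22. access 26: HIT. Next use of 26: step 23. Cache: [26 88 3 56 45]
  23. access 26: HIT. Next use of 26: step 28. Cache: [26 88 3 56 45]
  24. access 3: HIT. Next use of 3: step 25. Cache: [26 88 3 56 45]
  25. access 3: HIT. Next use of 3: step 27. Cache: [26 88 3 56 45]
  26. access 88: HIT. Next use of 88: step 30. Cache: [26 88 3 56 45]
  27. access 3: HIT. Next use of 3: never. Cache: [26 88 3 56 45]
  28. access 26: HIT. Next use of 26: never. Cache: [26 88 3 56 45]
  29. access 45: HIT. Next use of 45: never. Cache: [26 88 3 56 45]
  30. access 88: HIT. Next use of 88: never. Cache: [26 88 3 56 45]
Total: 22 hits, 8 misses, 3 evictions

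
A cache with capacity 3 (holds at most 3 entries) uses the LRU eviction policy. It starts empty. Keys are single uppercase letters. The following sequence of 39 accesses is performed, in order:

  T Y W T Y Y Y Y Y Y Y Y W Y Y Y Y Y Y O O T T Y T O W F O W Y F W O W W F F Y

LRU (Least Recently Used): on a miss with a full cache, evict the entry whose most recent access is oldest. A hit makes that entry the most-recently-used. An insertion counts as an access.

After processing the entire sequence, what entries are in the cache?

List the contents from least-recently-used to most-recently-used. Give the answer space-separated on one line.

LRU simulation (capacity=3):
  1. access T: MISS. Cache (LRU->MRU): [T]
  2. access Y: MISS. Cache (LRU->MRU): [T Y]
  3. access W: MISS. Cache (LRU->MRU): [T Y W]
  4. access T: HIT. Cache (LRU->MRU): [Y W T]
  5. access Y: HIT. Cache (LRU->MRU): [W T Y]
  6. access Y: HIT. Cache (LRU->MRU): [W T Y]
  7. access Y: HIT. Cache (LRU->MRU): [W T Y]
  8. access Y: HIT. Cache (LRU->MRU): [W T Y]
  9. access Y: HIT. Cache (LRU->MRU): [W T Y]
  10. access Y: HIT. Cache (LRU->MRU): [W T Y]
  11. access Y: HIT. Cache (LRU->MRU): [W T Y]
  12. access Y: HIT. Cache (LRU->MRU): [W T Y]
  13. access W: HIT. Cache (LRU->MRU): [T Y W]
  14. access Y: HIT. Cache (LRU->MRU): [T W Y]
  15. access Y: HIT. Cache (LRU->MRU): [T W Y]
  16. access Y: HIT. Cache (LRU->MRU): [T W Y]
  17. access Y: HIT. Cache (LRU->MRU): [T W Y]
  18. access Y: HIT. Cache (LRU->MRU): [T W Y]
  19. access Y: HIT. Cache (LRU->MRU): [T W Y]
  20. access O: MISS, evict T. Cache (LRU->MRU): [W Y O]
  21. access O: HIT. Cache (LRU->MRU): [W Y O]
  22. access T: MISS, evict W. Cache (LRU->MRU): [Y O T]
  23. access T: HIT. Cache (LRU->MRU): [Y O T]
  24. access Y: HIT. Cache (LRU->MRU): [O T Y]
  25. access T: HIT. Cache (LRU->MRU): [O Y T]
  26. access O: HIT. Cache (LRU->MRU): [Y T O]
  27. access W: MISS, evict Y. Cache (LRU->MRU): [T O W]
  28. access F: MISS, evict T. Cache (LRU->MRU): [O W F]
  29. access O: HIT. Cache (LRU->MRU): [W F O]
  30. access W: HIT. Cache (LRU->MRU): [F O W]
  31. access Y: MISS, evict F. Cache (LRU->MRU): [O W Y]
  32. access F: MISS, evict O. Cache (LRU->MRU): [W Y F]
  33. access W: HIT. Cache (LRU->MRU): [Y F W]
  34. access O: MISS, evict Y. Cache (LRU->MRU): [F W O]
  35. access W: HIT. Cache (LRU->MRU): [F O W]
  36. access W: HIT. Cache (LRU->MRU): [F O W]
  37. access F: HIT. Cache (LRU->MRU): [O W F]
  38. access F: HIT. Cache (LRU->MRU): [O W F]
  39. access Y: MISS, evict O. Cache (LRU->MRU): [W F Y]
Total: 28 hits, 11 misses, 8 evictions

Answer: W F Y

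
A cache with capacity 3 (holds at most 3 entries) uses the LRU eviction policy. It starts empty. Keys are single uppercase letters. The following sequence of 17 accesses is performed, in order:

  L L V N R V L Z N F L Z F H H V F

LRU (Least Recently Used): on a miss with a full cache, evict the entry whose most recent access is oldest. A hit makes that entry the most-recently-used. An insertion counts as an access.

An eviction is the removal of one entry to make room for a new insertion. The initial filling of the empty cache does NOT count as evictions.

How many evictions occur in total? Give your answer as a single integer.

LRU simulation (capacity=3):
  1. access L: MISS. Cache (LRU->MRU): [L]
  2. access L: HIT. Cache (LRU->MRU): [L]
  3. access V: MISS. Cache (LRU->MRU): [L V]
  4. access N: MISS. Cache (LRU->MRU): [L V N]
  5. access R: MISS, evict L. Cache (LRU->MRU): [V N R]
  6. access V: HIT. Cache (LRU->MRU): [N R V]
  7. access L: MISS, evict N. Cache (LRU->MRU): [R V L]
  8. access Z: MISS, evict R. Cache (LRU->MRU): [V L Z]
  9. access N: MISS, evict V. Cache (LRU->MRU): [L Z N]
  10. access F: MISS, evict L. Cache (LRU->MRU): [Z N F]
  11. access L: MISS, evict Z. Cache (LRU->MRU): [N F L]
  12. access Z: MISS, evict N. Cache (LRU->MRU): [F L Z]
  13. access F: HIT. Cache (LRU->MRU): [L Z F]
  14. access H: MISS, evict L. Cache (LRU->MRU): [Z F H]
  15. access H: HIT. Cache (LRU->MRU): [Z F H]
  16. access V: MISS, evict Z. Cache (LRU->MRU): [F H V]
  17. access F: HIT. Cache (LRU->MRU): [H V F]
Total: 5 hits, 12 misses, 9 evictions

Answer: 9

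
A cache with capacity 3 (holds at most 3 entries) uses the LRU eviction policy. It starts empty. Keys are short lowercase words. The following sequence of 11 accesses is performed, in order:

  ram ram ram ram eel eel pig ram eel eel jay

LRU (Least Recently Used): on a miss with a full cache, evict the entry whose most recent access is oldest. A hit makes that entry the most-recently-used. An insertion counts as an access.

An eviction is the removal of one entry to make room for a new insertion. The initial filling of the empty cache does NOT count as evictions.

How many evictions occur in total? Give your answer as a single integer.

Answer: 1

Derivation:
LRU simulation (capacity=3):
  1. access ram: MISS. Cache (LRU->MRU): [ram]
  2. access ram: HIT. Cache (LRU->MRU): [ram]
  3. access ram: HIT. Cache (LRU->MRU): [ram]
  4. access ram: HIT. Cache (LRU->MRU): [ram]
  5. access eel: MISS. Cache (LRU->MRU): [ram eel]
  6. access eel: HIT. Cache (LRU->MRU): [ram eel]
  7. access pig: MISS. Cache (LRU->MRU): [ram eel pig]
  8. access ram: HIT. Cache (LRU->MRU): [eel pig ram]
  9. access eel: HIT. Cache (LRU->MRU): [pig ram eel]
  10. access eel: HIT. Cache (LRU->MRU): [pig ram eel]
  11. access jay: MISS, evict pig. Cache (LRU->MRU): [ram eel jay]
Total: 7 hits, 4 misses, 1 evictions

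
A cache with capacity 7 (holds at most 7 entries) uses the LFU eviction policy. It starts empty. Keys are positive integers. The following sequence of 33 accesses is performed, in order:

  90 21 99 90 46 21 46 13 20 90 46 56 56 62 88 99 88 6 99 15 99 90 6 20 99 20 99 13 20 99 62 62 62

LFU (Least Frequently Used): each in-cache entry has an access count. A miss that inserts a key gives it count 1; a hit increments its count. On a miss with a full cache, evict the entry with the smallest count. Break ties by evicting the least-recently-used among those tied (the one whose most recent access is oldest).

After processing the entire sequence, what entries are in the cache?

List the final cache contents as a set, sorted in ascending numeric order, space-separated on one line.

LFU simulation (capacity=7):
  1. access 90: MISS. Cache: [90(c=1)]
  2. access 21: MISS. Cache: [90(c=1) 21(c=1)]
  3. access 99: MISS. Cache: [90(c=1) 21(c=1) 99(c=1)]
  4. access 90: HIT, count now 2. Cache: [21(c=1) 99(c=1) 90(c=2)]
  5. access 46: MISS. Cache: [21(c=1) 99(c=1) 46(c=1) 90(c=2)]
  6. access 21: HIT, count now 2. Cache: [99(c=1) 46(c=1) 90(c=2) 21(c=2)]
  7. access 46: HIT, count now 2. Cache: [99(c=1) 90(c=2) 21(c=2) 46(c=2)]
  8. access 13: MISS. Cache: [99(c=1) 13(c=1) 90(c=2) 21(c=2) 46(c=2)]
  9. access 20: MISS. Cache: [99(c=1) 13(c=1) 20(c=1) 90(c=2) 21(c=2) 46(c=2)]
  10. access 90: HIT, count now 3. Cache: [99(c=1) 13(c=1) 20(c=1) 21(c=2) 46(c=2) 90(c=3)]
  11. access 46: HIT, count now 3. Cache: [99(c=1) 13(c=1) 20(c=1) 21(c=2) 90(c=3) 46(c=3)]
  12. access 56: MISS. Cache: [99(c=1) 13(c=1) 20(c=1) 56(c=1) 21(c=2) 90(c=3) 46(c=3)]
  13. access 56: HIT, count now 2. Cache: [99(c=1) 13(c=1) 20(c=1) 21(c=2) 56(c=2) 90(c=3) 46(c=3)]
  14. access 62: MISS, evict 99(c=1). Cache: [13(c=1) 20(c=1) 62(c=1) 21(c=2) 56(c=2) 90(c=3) 46(c=3)]
  15. access 88: MISS, evict 13(c=1). Cache: [20(c=1) 62(c=1) 88(c=1) 21(c=2) 56(c=2) 90(c=3) 46(c=3)]
  16. access 99: MISS, evict 20(c=1). Cache: [62(c=1) 88(c=1) 99(c=1) 21(c=2) 56(c=2) 90(c=3) 46(c=3)]
  17. access 88: HIT, count now 2. Cache: [62(c=1) 99(c=1) 21(c=2) 56(c=2) 88(c=2) 90(c=3) 46(c=3)]
  18. access 6: MISS, evict 62(c=1). Cache: [99(c=1) 6(c=1) 21(c=2) 56(c=2) 88(c=2) 90(c=3) 46(c=3)]
  19. access 99: HIT, count now 2. Cache: [6(c=1) 21(c=2) 56(c=2) 88(c=2) 99(c=2) 90(c=3) 46(c=3)]
  20. access 15: MISS, evict 6(c=1). Cache: [15(c=1) 21(c=2) 56(c=2) 88(c=2) 99(c=2) 90(c=3) 46(c=3)]
  21. access 99: HIT, count now 3. Cache: [15(c=1) 21(c=2) 56(c=2) 88(c=2) 90(c=3) 46(c=3) 99(c=3)]
  22. access 90: HIT, count now 4. Cache: [15(c=1) 21(c=2) 56(c=2) 88(c=2) 46(c=3) 99(c=3) 90(c=4)]
  23. access 6: MISS, evict 15(c=1). Cache: [6(c=1) 21(c=2) 56(c=2) 88(c=2) 46(c=3) 99(c=3) 90(c=4)]
  24. access 20: MISS, evict 6(c=1). Cache: [20(c=1) 21(c=2) 56(c=2) 88(c=2) 46(c=3) 99(c=3) 90(c=4)]
  25. access 99: HIT, count now 4. Cache: [20(c=1) 21(c=2) 56(c=2) 88(c=2) 46(c=3) 90(c=4) 99(c=4)]
  26. access 20: HIT, count now 2. Cache: [21(c=2) 56(c=2) 88(c=2) 20(c=2) 46(c=3) 90(c=4) 99(c=4)]
  27. access 99: HIT, count now 5. Cache: [21(c=2) 56(c=2) 88(c=2) 20(c=2) 46(c=3) 90(c=4) 99(c=5)]
  28. access 13: MISS, evict 21(c=2). Cache: [13(c=1) 56(c=2) 88(c=2) 20(c=2) 46(c=3) 90(c=4) 99(c=5)]
  29. access 20: HIT, count now 3. Cache: [13(c=1) 56(c=2) 88(c=2) 46(c=3) 20(c=3) 90(c=4) 99(c=5)]
  30. access 99: HIT, count now 6. Cache: [13(c=1) 56(c=2) 88(c=2) 46(c=3) 20(c=3) 90(c=4) 99(c=6)]
  31. access 62: MISS, evict 13(c=1). Cache: [62(c=1) 56(c=2) 88(c=2) 46(c=3) 20(c=3) 90(c=4) 99(c=6)]
  32. access 62: HIT, count now 2. Cache: [56(c=2) 88(c=2) 62(c=2) 46(c=3) 20(c=3) 90(c=4) 99(c=6)]
  33. access 62: HIT, count now 3. Cache: [56(c=2) 88(c=2) 46(c=3) 20(c=3) 62(c=3) 90(c=4) 99(c=6)]
Total: 17 hits, 16 misses, 9 evictions

Answer: 20 46 56 62 88 90 99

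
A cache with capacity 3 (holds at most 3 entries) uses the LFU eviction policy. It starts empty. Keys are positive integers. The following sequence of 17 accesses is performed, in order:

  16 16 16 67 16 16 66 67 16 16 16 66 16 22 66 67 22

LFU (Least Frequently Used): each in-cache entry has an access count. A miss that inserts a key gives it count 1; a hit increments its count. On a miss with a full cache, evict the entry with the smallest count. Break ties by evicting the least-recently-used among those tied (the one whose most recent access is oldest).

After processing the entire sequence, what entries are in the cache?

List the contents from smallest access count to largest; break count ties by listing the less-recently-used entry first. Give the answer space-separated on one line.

Answer: 22 66 16

Derivation:
LFU simulation (capacity=3):
  1. access 16: MISS. Cache: [16(c=1)]
  2. access 16: HIT, count now 2. Cache: [16(c=2)]
  3. access 16: HIT, count now 3. Cache: [16(c=3)]
  4. access 67: MISS. Cache: [67(c=1) 16(c=3)]
  5. access 16: HIT, count now 4. Cache: [67(c=1) 16(c=4)]
  6. access 16: HIT, count now 5. Cache: [67(c=1) 16(c=5)]
  7. access 66: MISS. Cache: [67(c=1) 66(c=1) 16(c=5)]
  8. access 67: HIT, count now 2. Cache: [66(c=1) 67(c=2) 16(c=5)]
  9. access 16: HIT, count now 6. Cache: [66(c=1) 67(c=2) 16(c=6)]
  10. access 16: HIT, count now 7. Cache: [66(c=1) 67(c=2) 16(c=7)]
  11. access 16: HIT, count now 8. Cache: [66(c=1) 67(c=2) 16(c=8)]
  12. access 66: HIT, count now 2. Cache: [67(c=2) 66(c=2) 16(c=8)]
  13. access 16: HIT, count now 9. Cache: [67(c=2) 66(c=2) 16(c=9)]
  14. access 22: MISS, evict 67(c=2). Cache: [22(c=1) 66(c=2) 16(c=9)]
  15. access 66: HIT, count now 3. Cache: [22(c=1) 66(c=3) 16(c=9)]
  16. access 67: MISS, evict 22(c=1). Cache: [67(c=1) 66(c=3) 16(c=9)]
  17. access 22: MISS, evict 67(c=1). Cache: [22(c=1) 66(c=3) 16(c=9)]
Total: 11 hits, 6 misses, 3 evictions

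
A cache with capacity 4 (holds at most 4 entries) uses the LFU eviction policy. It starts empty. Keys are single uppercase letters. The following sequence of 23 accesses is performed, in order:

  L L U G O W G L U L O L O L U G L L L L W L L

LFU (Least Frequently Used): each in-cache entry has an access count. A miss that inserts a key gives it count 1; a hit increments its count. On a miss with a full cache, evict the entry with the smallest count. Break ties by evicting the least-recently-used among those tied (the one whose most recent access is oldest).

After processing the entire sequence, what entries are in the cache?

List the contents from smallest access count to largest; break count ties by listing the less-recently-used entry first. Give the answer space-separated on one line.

Answer: W U G L

Derivation:
LFU simulation (capacity=4):
  1. access L: MISS. Cache: [L(c=1)]
  2. access L: HIT, count now 2. Cache: [L(c=2)]
  3. access U: MISS. Cache: [U(c=1) L(c=2)]
  4. access G: MISS. Cache: [U(c=1) G(c=1) L(c=2)]
  5. access O: MISS. Cache: [U(c=1) G(c=1) O(c=1) L(c=2)]
  6. access W: MISS, evict U(c=1). Cache: [G(c=1) O(c=1) W(c=1) L(c=2)]
  7. access G: HIT, count now 2. Cache: [O(c=1) W(c=1) L(c=2) G(c=2)]
  8. access L: HIT, count now 3. Cache: [O(c=1) W(c=1) G(c=2) L(c=3)]
  9. access U: MISS, evict O(c=1). Cache: [W(c=1) U(c=1) G(c=2) L(c=3)]
  10. access L: HIT, count now 4. Cache: [W(c=1) U(c=1) G(c=2) L(c=4)]
  11. access O: MISS, evict W(c=1). Cache: [U(c=1) O(c=1) G(c=2) L(c=4)]
  12. access L: HIT, count now 5. Cache: [U(c=1) O(c=1) G(c=2) L(c=5)]
  13. access O: HIT, count now 2. Cache: [U(c=1) G(c=2) O(c=2) L(c=5)]
  14. access L: HIT, count now 6. Cache: [U(c=1) G(c=2) O(c=2) L(c=6)]
  15. access U: HIT, count now 2. Cache: [G(c=2) O(c=2) U(c=2) L(c=6)]
  16. access G: HIT, count now 3. Cache: [O(c=2) U(c=2) G(c=3) L(c=6)]
  17. access L: HIT, count now 7. Cache: [O(c=2) U(c=2) G(c=3) L(c=7)]
  18. access L: HIT, count now 8. Cache: [O(c=2) U(c=2) G(c=3) L(c=8)]
  19. access L: HIT, count now 9. Cache: [O(c=2) U(c=2) G(c=3) L(c=9)]
  20. access L: HIT, count now 10. Cache: [O(c=2) U(c=2) G(c=3) L(c=10)]
  21. access W: MISS, evict O(c=2). Cache: [W(c=1) U(c=2) G(c=3) L(c=10)]
  22. access L: HIT, count now 11. Cache: [W(c=1) U(c=2) G(c=3) L(c=11)]
  23. access L: HIT, count now 12. Cache: [W(c=1) U(c=2) G(c=3) L(c=12)]
Total: 15 hits, 8 misses, 4 evictions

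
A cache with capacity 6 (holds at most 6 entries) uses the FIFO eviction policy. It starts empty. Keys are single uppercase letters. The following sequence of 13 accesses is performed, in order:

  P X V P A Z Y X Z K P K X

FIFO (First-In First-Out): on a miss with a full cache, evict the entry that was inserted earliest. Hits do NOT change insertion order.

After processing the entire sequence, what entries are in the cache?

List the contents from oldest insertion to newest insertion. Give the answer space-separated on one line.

FIFO simulation (capacity=6):
  1. access P: MISS. Cache (old->new): [P]
  2. access X: MISS. Cache (old->new): [P X]
  3. access V: MISS. Cache (old->new): [P X V]
  4. access P: HIT. Cache (old->new): [P X V]
  5. access A: MISS. Cache (old->new): [P X V A]
  6. access Z: MISS. Cache (old->new): [P X V A Z]
  7. access Y: MISS. Cache (old->new): [P X V A Z Y]
  8. access X: HIT. Cache (old->new): [P X V A Z Y]
  9. access Z: HIT. Cache (old->new): [P X V A Z Y]
  10. access K: MISS, evict P. Cache (old->new): [X V A Z Y K]
  11. access P: MISS, evict X. Cache (old->new): [V A Z Y K P]
  12. access K: HIT. Cache (old->new): [V A Z Y K P]
  13. access X: MISS, evict V. Cache (old->new): [A Z Y K P X]
Total: 4 hits, 9 misses, 3 evictions

Answer: A Z Y K P X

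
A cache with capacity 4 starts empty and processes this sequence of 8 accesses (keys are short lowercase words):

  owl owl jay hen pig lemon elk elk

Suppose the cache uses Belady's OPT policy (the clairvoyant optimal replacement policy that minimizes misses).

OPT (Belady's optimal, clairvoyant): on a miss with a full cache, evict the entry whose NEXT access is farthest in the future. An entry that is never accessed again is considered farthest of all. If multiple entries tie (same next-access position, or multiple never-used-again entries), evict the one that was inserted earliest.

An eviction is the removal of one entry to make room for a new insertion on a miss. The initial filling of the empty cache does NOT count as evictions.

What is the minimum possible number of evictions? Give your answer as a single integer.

Answer: 2

Derivation:
OPT (Belady) simulation (capacity=4):
  1. access owl: MISS. Cache: [owl]
  2. access owl: HIT. Next use of owl: never. Cache: [owl]
  3. access jay: MISS. Cache: [owl jay]
  4. access hen: MISS. Cache: [owl jay hen]
  5. access pig: MISS. Cache: [owl jay hen pig]
  6. access lemon: MISS, evict owl (next use: never). Cache: [jay hen pig lemon]
  7. access elk: MISS, evict jay (next use: never). Cache: [hen pig lemon elk]
  8. access elk: HIT. Next use of elk: never. Cache: [hen pig lemon elk]
Total: 2 hits, 6 misses, 2 evictions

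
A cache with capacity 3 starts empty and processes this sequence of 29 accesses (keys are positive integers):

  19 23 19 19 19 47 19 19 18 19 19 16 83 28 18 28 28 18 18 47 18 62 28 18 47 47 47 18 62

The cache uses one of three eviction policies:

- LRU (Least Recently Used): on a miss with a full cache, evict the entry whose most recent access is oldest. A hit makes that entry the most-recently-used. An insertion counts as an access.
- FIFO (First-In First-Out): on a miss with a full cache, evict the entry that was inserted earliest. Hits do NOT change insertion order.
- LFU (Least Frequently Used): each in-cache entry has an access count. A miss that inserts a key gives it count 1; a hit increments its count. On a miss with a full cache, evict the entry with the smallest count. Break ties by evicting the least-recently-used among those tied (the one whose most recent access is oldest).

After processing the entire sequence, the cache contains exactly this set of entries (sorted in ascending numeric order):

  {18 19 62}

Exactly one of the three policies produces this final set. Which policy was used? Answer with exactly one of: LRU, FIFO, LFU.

Answer: LFU

Derivation:
Simulating under each policy and comparing final sets:
  LRU: final set = {18 47 62} -> differs
  FIFO: final set = {18 47 62} -> differs
  LFU: final set = {18 19 62} -> MATCHES target
Only LFU produces the target set.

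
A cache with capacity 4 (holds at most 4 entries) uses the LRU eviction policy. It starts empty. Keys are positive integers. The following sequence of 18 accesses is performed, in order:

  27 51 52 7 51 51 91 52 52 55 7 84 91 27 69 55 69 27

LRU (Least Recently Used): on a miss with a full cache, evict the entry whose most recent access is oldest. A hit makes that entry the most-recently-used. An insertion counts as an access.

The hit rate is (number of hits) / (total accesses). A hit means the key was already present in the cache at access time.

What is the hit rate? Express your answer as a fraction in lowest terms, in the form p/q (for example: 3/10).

LRU simulation (capacity=4):
  1. access 27: MISS. Cache (LRU->MRU): [27]
  2. access 51: MISS. Cache (LRU->MRU): [27 51]
  3. access 52: MISS. Cache (LRU->MRU): [27 51 52]
  4. access 7: MISS. Cache (LRU->MRU): [27 51 52 7]
  5. access 51: HIT. Cache (LRU->MRU): [27 52 7 51]
  6. access 51: HIT. Cache (LRU->MRU): [27 52 7 51]
  7. access 91: MISS, evict 27. Cache (LRU->MRU): [52 7 51 91]
  8. access 52: HIT. Cache (LRU->MRU): [7 51 91 52]
  9. access 52: HIT. Cache (LRU->MRU): [7 51 91 52]
  10. access 55: MISS, evict 7. Cache (LRU->MRU): [51 91 52 55]
  11. access 7: MISS, evict 51. Cache (LRU->MRU): [91 52 55 7]
  12. access 84: MISS, evict 91. Cache (LRU->MRU): [52 55 7 84]
  13. access 91: MISS, evict 52. Cache (LRU->MRU): [55 7 84 91]
  14. access 27: MISS, evict 55. Cache (LRU->MRU): [7 84 91 27]
  15. access 69: MISS, evict 7. Cache (LRU->MRU): [84 91 27 69]
  16. access 55: MISS, evict 84. Cache (LRU->MRU): [91 27 69 55]
  17. access 69: HIT. Cache (LRU->MRU): [91 27 55 69]
  18. access 27: HIT. Cache (LRU->MRU): [91 55 69 27]
Total: 6 hits, 12 misses, 8 evictions

Hit rate = 6/18 = 1/3

Answer: 1/3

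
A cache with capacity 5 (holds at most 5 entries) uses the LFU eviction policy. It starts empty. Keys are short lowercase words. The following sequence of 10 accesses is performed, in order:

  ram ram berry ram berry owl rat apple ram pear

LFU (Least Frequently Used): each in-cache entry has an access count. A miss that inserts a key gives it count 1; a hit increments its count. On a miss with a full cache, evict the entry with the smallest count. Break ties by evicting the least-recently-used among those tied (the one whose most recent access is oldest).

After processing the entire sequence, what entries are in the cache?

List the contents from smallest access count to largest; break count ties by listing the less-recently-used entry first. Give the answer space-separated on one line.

Answer: rat apple pear berry ram

Derivation:
LFU simulation (capacity=5):
  1. access ram: MISS. Cache: [ram(c=1)]
  2. access ram: HIT, count now 2. Cache: [ram(c=2)]
  3. access berry: MISS. Cache: [berry(c=1) ram(c=2)]
  4. access ram: HIT, count now 3. Cache: [berry(c=1) ram(c=3)]
  5. access berry: HIT, count now 2. Cache: [berry(c=2) ram(c=3)]
  6. access owl: MISS. Cache: [owl(c=1) berry(c=2) ram(c=3)]
  7. access rat: MISS. Cache: [owl(c=1) rat(c=1) berry(c=2) ram(c=3)]
  8. access apple: MISS. Cache: [owl(c=1) rat(c=1) apple(c=1) berry(c=2) ram(c=3)]
  9. access ram: HIT, count now 4. Cache: [owl(c=1) rat(c=1) apple(c=1) berry(c=2) ram(c=4)]
  10. access pear: MISS, evict owl(c=1). Cache: [rat(c=1) apple(c=1) pear(c=1) berry(c=2) ram(c=4)]
Total: 4 hits, 6 misses, 1 evictions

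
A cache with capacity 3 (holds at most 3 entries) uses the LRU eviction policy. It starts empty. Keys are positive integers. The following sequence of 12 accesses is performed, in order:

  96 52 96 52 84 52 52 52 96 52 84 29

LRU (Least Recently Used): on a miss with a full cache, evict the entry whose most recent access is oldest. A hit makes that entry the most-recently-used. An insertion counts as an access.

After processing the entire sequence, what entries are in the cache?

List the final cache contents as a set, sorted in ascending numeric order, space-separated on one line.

Answer: 29 52 84

Derivation:
LRU simulation (capacity=3):
  1. access 96: MISS. Cache (LRU->MRU): [96]
  2. access 52: MISS. Cache (LRU->MRU): [96 52]
  3. access 96: HIT. Cache (LRU->MRU): [52 96]
  4. access 52: HIT. Cache (LRU->MRU): [96 52]
  5. access 84: MISS. Cache (LRU->MRU): [96 52 84]
  6. access 52: HIT. Cache (LRU->MRU): [96 84 52]
  7. access 52: HIT. Cache (LRU->MRU): [96 84 52]
  8. access 52: HIT. Cache (LRU->MRU): [96 84 52]
  9. access 96: HIT. Cache (LRU->MRU): [84 52 96]
  10. access 52: HIT. Cache (LRU->MRU): [84 96 52]
  11. access 84: HIT. Cache (LRU->MRU): [96 52 84]
  12. access 29: MISS, evict 96. Cache (LRU->MRU): [52 84 29]
Total: 8 hits, 4 misses, 1 evictions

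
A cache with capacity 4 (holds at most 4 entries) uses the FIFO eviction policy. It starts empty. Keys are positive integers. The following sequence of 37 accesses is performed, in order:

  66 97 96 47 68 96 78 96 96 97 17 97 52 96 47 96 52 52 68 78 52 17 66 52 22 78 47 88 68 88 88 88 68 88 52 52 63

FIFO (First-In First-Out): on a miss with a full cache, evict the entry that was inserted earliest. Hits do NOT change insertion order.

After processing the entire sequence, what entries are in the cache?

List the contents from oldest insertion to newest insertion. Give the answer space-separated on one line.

FIFO simulation (capacity=4):
  1. access 66: MISS. Cache (old->new): [66]
  2. access 97: MISS. Cache (old->new): [66 97]
  3. access 96: MISS. Cache (old->new): [66 97 96]
  4. access 47: MISS. Cache (old->new): [66 97 96 47]
  5. access 68: MISS, evict 66. Cache (old->new): [97 96 47 68]
  6. access 96: HIT. Cache (old->new): [97 96 47 68]
  7. access 78: MISS, evict 97. Cache (old->new): [96 47 68 78]
  8. access 96: HIT. Cache (old->new): [96 47 68 78]
  9. access 96: HIT. Cache (old->new): [96 47 68 78]
  10. access 97: MISS, evict 96. Cache (old->new): [47 68 78 97]
  11. access 17: MISS, evict 47. Cache (old->new): [68 78 97 17]
  12. access 97: HIT. Cache (old->new): [68 78 97 17]
  13. access 52: MISS, evict 68. Cache (old->new): [78 97 17 52]
  14. access 96: MISS, evict 78. Cache (old->new): [97 17 52 96]
  15. access 47: MISS, evict 97. Cache (old->new): [17 52 96 47]
  16. access 96: HIT. Cache (old->new): [17 52 96 47]
  17. access 52: HIT. Cache (old->new): [17 52 96 47]
  18. access 52: HIT. Cache (old->new): [17 52 96 47]
  19. access 68: MISS, evict 17. Cache (old->new): [52 96 47 68]
  20. access 78: MISS, evict 52. Cache (old->new): [96 47 68 78]
  21. access 52: MISS, evict 96. Cache (old->new): [47 68 78 52]
  22. access 17: MISS, evict 47. Cache (old->new): [68 78 52 17]
  23. access 66: MISS, evict 68. Cache (old->new): [78 52 17 66]
  24. access 52: HIT. Cache (old->new): [78 52 17 66]
  25. access 22: MISS, evict 78. Cache (old->new): [52 17 66 22]
  26. access 78: MISS, evict 52. Cache (old->new): [17 66 22 78]
  27. access 47: MISS, evict 17. Cache (old->new): [66 22 78 47]
  28. access 88: MISS, evict 66. Cache (old->new): [22 78 47 88]
  29. access 68: MISS, evict 22. Cache (old->new): [78 47 88 68]
  30. access 88: HIT. Cache (old->new): [78 47 88 68]
  31. access 88: HIT. Cache (old->new): [78 47 88 68]
  32. access 88: HIT. Cache (old->new): [78 47 88 68]
  33. access 68: HIT. Cache (old->new): [78 47 88 68]
  34. access 88: HIT. Cache (old->new): [78 47 88 68]
  35. access 52: MISS, evict 78. Cache (old->new): [47 88 68 52]
  36. access 52: HIT. Cache (old->new): [47 88 68 52]
  37. access 63: MISS, evict 47. Cache (old->new): [88 68 52 63]
Total: 14 hits, 23 misses, 19 evictions

Answer: 88 68 52 63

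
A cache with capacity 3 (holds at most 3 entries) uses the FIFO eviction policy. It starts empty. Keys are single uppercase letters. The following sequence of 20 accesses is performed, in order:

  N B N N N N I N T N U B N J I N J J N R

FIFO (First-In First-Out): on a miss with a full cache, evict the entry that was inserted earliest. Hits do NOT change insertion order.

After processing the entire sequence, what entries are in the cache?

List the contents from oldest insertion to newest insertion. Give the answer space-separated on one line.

FIFO simulation (capacity=3):
  1. access N: MISS. Cache (old->new): [N]
  2. access B: MISS. Cache (old->new): [N B]
  3. access N: HIT. Cache (old->new): [N B]
  4. access N: HIT. Cache (old->new): [N B]
  5. access N: HIT. Cache (old->new): [N B]
  6. access N: HIT. Cache (old->new): [N B]
  7. access I: MISS. Cache (old->new): [N B I]
  8. access N: HIT. Cache (old->new): [N B I]
  9. access T: MISS, evict N. Cache (old->new): [B I T]
  10. access N: MISS, evict B. Cache (old->new): [I T N]
  11. access U: MISS, evict I. Cache (old->new): [T N U]
  12. access B: MISS, evict T. Cache (old->new): [N U B]
  13. access N: HIT. Cache (old->new): [N U B]
  14. access J: MISS, evict N. Cache (old->new): [U B J]
  15. access I: MISS, evict U. Cache (old->new): [B J I]
  16. access N: MISS, evict B. Cache (old->new): [J I N]
  17. access J: HIT. Cache (old->new): [J I N]
  18. access J: HIT. Cache (old->new): [J I N]
  19. access N: HIT. Cache (old->new): [J I N]
  20. access R: MISS, evict J. Cache (old->new): [I N R]
Total: 9 hits, 11 misses, 8 evictions

Answer: I N R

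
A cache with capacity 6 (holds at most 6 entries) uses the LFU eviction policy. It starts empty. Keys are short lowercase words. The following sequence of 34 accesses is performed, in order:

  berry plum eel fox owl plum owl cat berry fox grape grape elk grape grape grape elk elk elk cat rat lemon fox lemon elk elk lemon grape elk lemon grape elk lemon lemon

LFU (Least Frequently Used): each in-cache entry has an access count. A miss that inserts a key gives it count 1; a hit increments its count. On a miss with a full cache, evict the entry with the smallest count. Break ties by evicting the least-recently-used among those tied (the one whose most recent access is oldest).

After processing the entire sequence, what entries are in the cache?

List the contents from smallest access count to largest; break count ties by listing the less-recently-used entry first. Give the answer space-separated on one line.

LFU simulation (capacity=6):
  1. access berry: MISS. Cache: [berry(c=1)]
  2. access plum: MISS. Cache: [berry(c=1) plum(c=1)]
  3. access eel: MISS. Cache: [berry(c=1) plum(c=1) eel(c=1)]
  4. access fox: MISS. Cache: [berry(c=1) plum(c=1) eel(c=1) fox(c=1)]
  5. access owl: MISS. Cache: [berry(c=1) plum(c=1) eel(c=1) fox(c=1) owl(c=1)]
  6. access plum: HIT, count now 2. Cache: [berry(c=1) eel(c=1) fox(c=1) owl(c=1) plum(c=2)]
  7. access owl: HIT, count now 2. Cache: [berry(c=1) eel(c=1) fox(c=1) plum(c=2) owl(c=2)]
  8. access cat: MISS. Cache: [berry(c=1) eel(c=1) fox(c=1) cat(c=1) plum(c=2) owl(c=2)]
  9. access berry: HIT, count now 2. Cache: [eel(c=1) fox(c=1) cat(c=1) plum(c=2) owl(c=2) berry(c=2)]
  10. access fox: HIT, count now 2. Cache: [eel(c=1) cat(c=1) plum(c=2) owl(c=2) berry(c=2) fox(c=2)]
  11. access grape: MISS, evict eel(c=1). Cache: [cat(c=1) grape(c=1) plum(c=2) owl(c=2) berry(c=2) fox(c=2)]
  12. access grape: HIT, count now 2. Cache: [cat(c=1) plum(c=2) owl(c=2) berry(c=2) fox(c=2) grape(c=2)]
  13. access elk: MISS, evict cat(c=1). Cache: [elk(c=1) plum(c=2) owl(c=2) berry(c=2) fox(c=2) grape(c=2)]
  14. access grape: HIT, count now 3. Cache: [elk(c=1) plum(c=2) owl(c=2) berry(c=2) fox(c=2) grape(c=3)]
  15. access grape: HIT, count now 4. Cache: [elk(c=1) plum(c=2) owl(c=2) berry(c=2) fox(c=2) grape(c=4)]
  16. access grape: HIT, count now 5. Cache: [elk(c=1) plum(c=2) owl(c=2) berry(c=2) fox(c=2) grape(c=5)]
  17. access elk: HIT, count now 2. Cache: [plum(c=2) owl(c=2) berry(c=2) fox(c=2) elk(c=2) grape(c=5)]
  18. access elk: HIT, count now 3. Cache: [plum(c=2) owl(c=2) berry(c=2) fox(c=2) elk(c=3) grape(c=5)]
  19. access elk: HIT, count now 4. Cache: [plum(c=2) owl(c=2) berry(c=2) fox(c=2) elk(c=4) grape(c=5)]
  20. access cat: MISS, evict plum(c=2). Cache: [cat(c=1) owl(c=2) berry(c=2) fox(c=2) elk(c=4) grape(c=5)]
  21. access rat: MISS, evict cat(c=1). Cache: [rat(c=1) owl(c=2) berry(c=2) fox(c=2) elk(c=4) grape(c=5)]
  22. access lemon: MISS, evict rat(c=1). Cache: [lemon(c=1) owl(c=2) berry(c=2) fox(c=2) elk(c=4) grape(c=5)]
  23. access fox: HIT, count now 3. Cache: [lemon(c=1) owl(c=2) berry(c=2) fox(c=3) elk(c=4) grape(c=5)]
  24. access lemon: HIT, count now 2. Cache: [owl(c=2) berry(c=2) lemon(c=2) fox(c=3) elk(c=4) grape(c=5)]
  25. access elk: HIT, count now 5. Cache: [owl(c=2) berry(c=2) lemon(c=2) fox(c=3) grape(c=5) elk(c=5)]
  26. access elk: HIT, count now 6. Cache: [owl(c=2) berry(c=2) lemon(c=2) fox(c=3) grape(c=5) elk(c=6)]
  27. access lemon: HIT, count now 3. Cache: [owl(c=2) berry(c=2) fox(c=3) lemon(c=3) grape(c=5) elk(c=6)]
  28. access grape: HIT, count now 6. Cache: [owl(c=2) berry(c=2) fox(c=3) lemon(c=3) elk(c=6) grape(c=6)]
  29. access elk: HIT, count now 7. Cache: [owl(c=2) berry(c=2) fox(c=3) lemon(c=3) grape(c=6) elk(c=7)]
  30. access lemon: HIT, count now 4. Cache: [owl(c=2) berry(c=2) fox(c=3) lemon(c=4) grape(c=6) elk(c=7)]
  31. access grape: HIT, count now 7. Cache: [owl(c=2) berry(c=2) fox(c=3) lemon(c=4) elk(c=7) grape(c=7)]
  32. access elk: HIT, count now 8. Cache: [owl(c=2) berry(c=2) fox(c=3) lemon(c=4) grape(c=7) elk(c=8)]
  33. access lemon: HIT, count now 5. Cache: [owl(c=2) berry(c=2) fox(c=3) lemon(c=5) grape(c=7) elk(c=8)]
  34. access lemon: HIT, count now 6. Cache: [owl(c=2) berry(c=2) fox(c=3) lemon(c=6) grape(c=7) elk(c=8)]
Total: 23 hits, 11 misses, 5 evictions

Answer: owl berry fox lemon grape elk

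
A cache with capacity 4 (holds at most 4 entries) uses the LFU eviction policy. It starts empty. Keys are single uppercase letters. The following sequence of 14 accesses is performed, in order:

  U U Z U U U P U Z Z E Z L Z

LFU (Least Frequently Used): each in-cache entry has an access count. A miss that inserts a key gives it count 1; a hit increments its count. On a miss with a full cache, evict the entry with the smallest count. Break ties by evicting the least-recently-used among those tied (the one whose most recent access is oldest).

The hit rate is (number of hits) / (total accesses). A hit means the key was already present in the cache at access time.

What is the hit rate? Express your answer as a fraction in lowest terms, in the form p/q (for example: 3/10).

LFU simulation (capacity=4):
  1. access U: MISS. Cache: [U(c=1)]
  2. access U: HIT, count now 2. Cache: [U(c=2)]
  3. access Z: MISS. Cache: [Z(c=1) U(c=2)]
  4. access U: HIT, count now 3. Cache: [Z(c=1) U(c=3)]
  5. access U: HIT, count now 4. Cache: [Z(c=1) U(c=4)]
  6. access U: HIT, count now 5. Cache: [Z(c=1) U(c=5)]
  7. access P: MISS. Cache: [Z(c=1) P(c=1) U(c=5)]
  8. access U: HIT, count now 6. Cache: [Z(c=1) P(c=1) U(c=6)]
  9. access Z: HIT, count now 2. Cache: [P(c=1) Z(c=2) U(c=6)]
  10. access Z: HIT, count now 3. Cache: [P(c=1) Z(c=3) U(c=6)]
  11. access E: MISS. Cache: [P(c=1) E(c=1) Z(c=3) U(c=6)]
  12. access Z: HIT, count now 4. Cache: [P(c=1) E(c=1) Z(c=4) U(c=6)]
  13. access L: MISS, evict P(c=1). Cache: [E(c=1) L(c=1) Z(c=4) U(c=6)]
  14. access Z: HIT, count now 5. Cache: [E(c=1) L(c=1) Z(c=5) U(c=6)]
Total: 9 hits, 5 misses, 1 evictions

Hit rate = 9/14

Answer: 9/14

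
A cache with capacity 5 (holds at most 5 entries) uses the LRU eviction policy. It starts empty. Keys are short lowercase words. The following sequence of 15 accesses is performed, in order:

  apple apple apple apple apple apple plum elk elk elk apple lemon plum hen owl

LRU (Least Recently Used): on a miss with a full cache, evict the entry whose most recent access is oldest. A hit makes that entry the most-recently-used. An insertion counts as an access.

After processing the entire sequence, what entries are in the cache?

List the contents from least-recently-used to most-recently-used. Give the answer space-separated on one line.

Answer: apple lemon plum hen owl

Derivation:
LRU simulation (capacity=5):
  1. access apple: MISS. Cache (LRU->MRU): [apple]
  2. access apple: HIT. Cache (LRU->MRU): [apple]
  3. access apple: HIT. Cache (LRU->MRU): [apple]
  4. access apple: HIT. Cache (LRU->MRU): [apple]
  5. access apple: HIT. Cache (LRU->MRU): [apple]
  6. access apple: HIT. Cache (LRU->MRU): [apple]
  7. access plum: MISS. Cache (LRU->MRU): [apple plum]
  8. access elk: MISS. Cache (LRU->MRU): [apple plum elk]
  9. access elk: HIT. Cache (LRU->MRU): [apple plum elk]
  10. access elk: HIT. Cache (LRU->MRU): [apple plum elk]
  11. access apple: HIT. Cache (LRU->MRU): [plum elk apple]
  12. access lemon: MISS. Cache (LRU->MRU): [plum elk apple lemon]
  13. access plum: HIT. Cache (LRU->MRU): [elk apple lemon plum]
  14. access hen: MISS. Cache (LRU->MRU): [elk apple lemon plum hen]
  15. access owl: MISS, evict elk. Cache (LRU->MRU): [apple lemon plum hen owl]
Total: 9 hits, 6 misses, 1 evictions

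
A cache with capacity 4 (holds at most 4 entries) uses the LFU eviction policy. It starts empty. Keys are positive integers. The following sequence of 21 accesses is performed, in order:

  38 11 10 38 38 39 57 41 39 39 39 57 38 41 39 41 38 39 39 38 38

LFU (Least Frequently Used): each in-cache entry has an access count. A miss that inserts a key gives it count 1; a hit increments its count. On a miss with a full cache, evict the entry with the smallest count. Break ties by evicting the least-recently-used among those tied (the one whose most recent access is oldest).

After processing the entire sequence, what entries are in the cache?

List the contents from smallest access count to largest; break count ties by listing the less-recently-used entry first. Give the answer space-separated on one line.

LFU simulation (capacity=4):
  1. access 38: MISS. Cache: [38(c=1)]
  2. access 11: MISS. Cache: [38(c=1) 11(c=1)]
  3. access 10: MISS. Cache: [38(c=1) 11(c=1) 10(c=1)]
  4. access 38: HIT, count now 2. Cache: [11(c=1) 10(c=1) 38(c=2)]
  5. access 38: HIT, count now 3. Cache: [11(c=1) 10(c=1) 38(c=3)]
  6. access 39: MISS. Cache: [11(c=1) 10(c=1) 39(c=1) 38(c=3)]
  7. access 57: MISS, evict 11(c=1). Cache: [10(c=1) 39(c=1) 57(c=1) 38(c=3)]
  8. access 41: MISS, evict 10(c=1). Cache: [39(c=1) 57(c=1) 41(c=1) 38(c=3)]
  9. access 39: HIT, count now 2. Cache: [57(c=1) 41(c=1) 39(c=2) 38(c=3)]
  10. access 39: HIT, count now 3. Cache: [57(c=1) 41(c=1) 38(c=3) 39(c=3)]
  11. access 39: HIT, count now 4. Cache: [57(c=1) 41(c=1) 38(c=3) 39(c=4)]
  12. access 57: HIT, count now 2. Cache: [41(c=1) 57(c=2) 38(c=3) 39(c=4)]
  13. access 38: HIT, count now 4. Cache: [41(c=1) 57(c=2) 39(c=4) 38(c=4)]
  14. access 41: HIT, count now 2. Cache: [57(c=2) 41(c=2) 39(c=4) 38(c=4)]
  15. access 39: HIT, count now 5. Cache: [57(c=2) 41(c=2) 38(c=4) 39(c=5)]
  16. access 41: HIT, count now 3. Cache: [57(c=2) 41(c=3) 38(c=4) 39(c=5)]
  17. access 38: HIT, count now 5. Cache: [57(c=2) 41(c=3) 39(c=5) 38(c=5)]
  18. access 39: HIT, count now 6. Cache: [57(c=2) 41(c=3) 38(c=5) 39(c=6)]
  19. access 39: HIT, count now 7. Cache: [57(c=2) 41(c=3) 38(c=5) 39(c=7)]
  20. access 38: HIT, count now 6. Cache: [57(c=2) 41(c=3) 38(c=6) 39(c=7)]
  21. access 38: HIT, count now 7. Cache: [57(c=2) 41(c=3) 39(c=7) 38(c=7)]
Total: 15 hits, 6 misses, 2 evictions

Answer: 57 41 39 38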